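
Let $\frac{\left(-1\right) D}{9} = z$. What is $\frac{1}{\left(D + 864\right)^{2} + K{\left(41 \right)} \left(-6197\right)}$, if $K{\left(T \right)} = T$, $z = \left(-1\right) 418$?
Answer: $\frac{1}{21145799} \approx 4.7291 \cdot 10^{-8}$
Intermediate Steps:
$z = -418$
$D = 3762$ ($D = \left(-9\right) \left(-418\right) = 3762$)
$\frac{1}{\left(D + 864\right)^{2} + K{\left(41 \right)} \left(-6197\right)} = \frac{1}{\left(3762 + 864\right)^{2} + 41 \left(-6197\right)} = \frac{1}{4626^{2} - 254077} = \frac{1}{21399876 - 254077} = \frac{1}{21145799}$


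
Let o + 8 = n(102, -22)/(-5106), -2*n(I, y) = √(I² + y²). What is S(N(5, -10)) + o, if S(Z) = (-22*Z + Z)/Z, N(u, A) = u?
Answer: -29 + √2722/5106 ≈ -28.990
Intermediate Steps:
n(I, y) = -√(I² + y²)/2
o = -8 + √2722/5106 (o = -8 - √(102² + (-22)²)/2/(-5106) = -8 - √(10404 + 484)/2*(-1/5106) = -8 - √2722*(-1/5106) = -8 + √2722/5106 ≈ -7.9898)
S(Z) = -21 (S(Z) = (-21*Z)/Z = -21)
S(N(5, -10)) + o = -21 + (-8 + √2722/5106) = -29 + √2722/5106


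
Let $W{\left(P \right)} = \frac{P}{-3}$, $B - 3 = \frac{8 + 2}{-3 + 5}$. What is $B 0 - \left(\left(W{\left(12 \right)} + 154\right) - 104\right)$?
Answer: $-46$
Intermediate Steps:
$B = 8$ ($B = 3 + \frac{8 + 2}{-3 + 5} = 3 + \frac{10}{2} = 3 + 10 \cdot \frac{1}{2} = 3 + 5 = 8$)
$W{\left(P \right)} = - \frac{P}{3}$ ($W{\left(P \right)} = P \left(- \frac{1}{3}\right) = - \frac{P}{3}$)
$B 0 - \left(\left(W{\left(12 \right)} + 154\right) - 104\right) = 8 \cdot 0 - \left(\left(\left(- \frac{1}{3}\right) 12 + 154\right) - 104\right) = 0 - \left(\left(-4 + 154\right) - 104\right) = 0 - \left(150 - 104\right) = 0 - 46 = -46$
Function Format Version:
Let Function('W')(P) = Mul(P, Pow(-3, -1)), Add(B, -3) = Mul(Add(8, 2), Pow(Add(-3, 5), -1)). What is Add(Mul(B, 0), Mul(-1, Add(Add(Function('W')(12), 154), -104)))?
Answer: -46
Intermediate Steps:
B = 8 (B = Add(3, Mul(Add(8, 2), Pow(Add(-3, 5), -1))) = Add(3, Mul(10, Pow(2, -1))) = Add(3, Mul(10, Rational(1, 2))) = Add(3, 5) = 8)
Function('W')(P) = Mul(Rational(-1, 3), P) (Function('W')(P) = Mul(P, Rational(-1, 3)) = Mul(Rational(-1, 3), P))
Add(Mul(B, 0), Mul(-1, Add(Add(Function('W')(12), 154), -104))) = Add(Mul(8, 0), Mul(-1, Add(Add(Mul(Rational(-1, 3), 12), 154), -104))) = Add(0, Mul(-1, Add(Add(-4, 154), -104))) = Add(0, Mul(-1, Add(150, -104))) = Add(0, Mul(-1, 46)) = Add(0, -46) = -46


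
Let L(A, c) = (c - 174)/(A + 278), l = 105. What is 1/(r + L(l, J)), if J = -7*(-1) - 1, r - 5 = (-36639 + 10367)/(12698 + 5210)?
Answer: 1714691/5305775 ≈ 0.32317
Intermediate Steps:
r = 15817/4477 (r = 5 + (-36639 + 10367)/(12698 + 5210) = 5 - 26272/17908 = 5 - 26272*1/17908 = 5 - 6568/4477 = 15817/4477 ≈ 3.5329)
J = 6 (J = 7 - 1 = 6)
L(A, c) = (-174 + c)/(278 + A)
1/(r + L(l, J)) = 1/(15817/4477 + (-174 + 6)/(278 + 105)) = 1/(15817/4477 - 168/383) = 1/(5305775/1714691) = 1714691/5305775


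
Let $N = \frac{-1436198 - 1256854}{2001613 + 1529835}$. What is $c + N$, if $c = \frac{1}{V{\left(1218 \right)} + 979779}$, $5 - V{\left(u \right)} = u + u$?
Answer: $- \frac{329005681831}{431431704988} \approx -0.76259$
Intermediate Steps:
$V{\left(u \right)} = 5 - 2 u$ ($V{\left(u \right)} = 5 - \left(u + u\right) = 5 - 2 u$)
$c = \frac{1}{977348}$ ($c = \frac{1}{\left(5 - 2436\right) + 979779} = \frac{1}{-2431 + 979779} = \frac{1}{977348} \approx 1.0232 \cdot 10^{-6}$)
$N = - \frac{673263}{882862}$ ($N = - \frac{2693052}{3531448} = \left(-2693052\right) \frac{1}{3531448} = - \frac{673263}{882862} \approx -0.76259$)
$c + N = \frac{1}{977348} - \frac{673263}{882862} = - \frac{329005681831}{431431704988}$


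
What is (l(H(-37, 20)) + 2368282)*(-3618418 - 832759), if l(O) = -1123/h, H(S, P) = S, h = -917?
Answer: -9666691050048909/917 ≈ -1.0542e+13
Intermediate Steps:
l(O) = 1123/917 (l(O) = -1123/(-917) = -1123*(-1/917) = 1123/917)
(l(H(-37, 20)) + 2368282)*(-3618418 - 832759) = (1123/917 + 2368282)*(-3618418 - 832759) = (2171715717/917)*(-4451177) = -9666691050048909/917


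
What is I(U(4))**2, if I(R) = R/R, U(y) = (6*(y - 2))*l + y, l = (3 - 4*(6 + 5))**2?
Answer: 1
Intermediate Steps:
l = 1681 (l = (3 - 4*11)**2 = (3 - 44)**2 = (-41)**2 = 1681)
U(y) = -20172 + 10087*y (U(y) = (6*(y - 2))*1681 + y = (6*(-2 + y))*1681 + y = (-12 + 6*y)*1681 + y = (-20172 + 10086*y) + y = -20172 + 10087*y)
I(R) = 1
I(U(4))**2 = 1**2 = 1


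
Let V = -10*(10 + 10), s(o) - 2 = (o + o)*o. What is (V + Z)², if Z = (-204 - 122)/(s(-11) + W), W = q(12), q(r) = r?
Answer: 663732169/16384 ≈ 40511.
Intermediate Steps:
s(o) = 2 + 2*o² (s(o) = 2 + (o + o)*o = 2 + (2*o)*o = 2 + 2*o²)
W = 12
V = -200 (V = -10*20 = -200)
Z = -163/128 (Z = (-204 - 122)/((2 + 2*(-11)²) + 12) = -326/((2 + 2*121) + 12) = -326/((2 + 242) + 12) = -326/(244 + 12) = -326/256 = -326*1/256 = -163/128 ≈ -1.2734)
(V + Z)² = (-200 - 163/128)² = (-25763/128)² = 663732169/16384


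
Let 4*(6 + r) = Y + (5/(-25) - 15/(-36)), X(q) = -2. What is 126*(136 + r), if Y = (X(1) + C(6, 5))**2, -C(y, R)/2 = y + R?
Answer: 1381233/40 ≈ 34531.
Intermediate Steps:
C(y, R) = -2*R - 2*y (C(y, R) = -2*(y + R) = -2*(R + y) = -2*R - 2*y)
Y = 576 (Y = (-2 + (-2*5 - 2*6))**2 = (-2 + (-10 - 12))**2 = (-2 - 22)**2 = (-24)**2 = 576)
r = 33133/240 (r = -6 + (576 + (5/(-25) - 15/(-36)))/4 = -6 + (576 + (5*(-1/25) - 15*(-1/36)))/4 = -6 + (576 + (-1/5 + 5/12))/4 = -6 + (576 + 13/60)/4 = -6 + (1/4)*(34573/60) = -6 + 34573/240 = 33133/240 ≈ 138.05)
126*(136 + r) = 126*(136 + 33133/240) = 126*(65773/240) = 1381233/40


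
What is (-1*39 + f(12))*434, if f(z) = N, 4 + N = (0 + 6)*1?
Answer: -16058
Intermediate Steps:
N = 2 (N = -4 + (0 + 6)*1 = -4 + 6*1 = -4 + 6 = 2)
f(z) = 2
(-1*39 + f(12))*434 = (-1*39 + 2)*434 = (-39 + 2)*434 = -37*434 = -16058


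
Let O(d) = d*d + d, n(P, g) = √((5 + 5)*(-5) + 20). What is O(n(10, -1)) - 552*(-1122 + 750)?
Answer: 205314 + I*√30 ≈ 2.0531e+5 + 5.4772*I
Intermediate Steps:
n(P, g) = I*√30 (n(P, g) = √(10*(-5) + 20) = √(-50 + 20) = √(-30) = I*√30)
O(d) = d + d² (O(d) = d² + d = d + d²)
O(n(10, -1)) - 552*(-1122 + 750) = (I*√30)*(1 + I*√30) - 552*(-1122 + 750) = I*√30*(1 + I*√30) - 552*(-372) = I*√30*(1 + I*√30) + 205344 = 205344 + I*√30*(1 + I*√30)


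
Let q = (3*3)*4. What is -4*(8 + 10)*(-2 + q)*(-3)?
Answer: 7344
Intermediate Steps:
q = 36 (q = 9*4 = 36)
-4*(8 + 10)*(-2 + q)*(-3) = -4*(8 + 10)*(-2 + 36)*(-3) = -72*34*(-3) = -4*612*(-3) = -2448*(-3) = 7344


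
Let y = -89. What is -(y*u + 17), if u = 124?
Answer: 11019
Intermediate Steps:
-(y*u + 17) = -(-89*124 + 17) = -(-11036 + 17) = -1*(-11019) = 11019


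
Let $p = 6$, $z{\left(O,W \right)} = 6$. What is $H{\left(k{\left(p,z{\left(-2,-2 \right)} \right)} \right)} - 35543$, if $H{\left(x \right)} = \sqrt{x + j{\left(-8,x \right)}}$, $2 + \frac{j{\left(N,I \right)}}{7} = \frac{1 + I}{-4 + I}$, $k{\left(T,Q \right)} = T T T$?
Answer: $-35543 + \frac{3 \sqrt{261131}}{106} \approx -35529.0$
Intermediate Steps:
$k{\left(T,Q \right)} = T^{3}$ ($k{\left(T,Q \right)} = T^{2} T = T^{3}$)
$j{\left(N,I \right)} = -14 + \frac{7 \left(1 + I\right)}{-4 + I}$ ($j{\left(N,I \right)} = -14 + 7 \frac{1 + I}{-4 + I} = -14 + \frac{7 \left(1 + I\right)}{-4 + I}$)
$H{\left(x \right)} = \sqrt{x + \frac{7 \left(9 - x\right)}{-4 + x}}$
$H{\left(k{\left(p,z{\left(-2,-2 \right)} \right)} \right)} - 35543 = \sqrt{\frac{63 + \left(6^{3}\right)^{2} - 11 \cdot 6^{3}}{-4 + 6^{3}}} - 35543 = \sqrt{\frac{63 + 216^{2} - 2376}{-4 + 216}} - 35543 = \sqrt{\frac{63 + 46656 - 2376}{212}} - 35543 = \sqrt{\frac{1}{212} \cdot 44343} - 35543 = \sqrt{\frac{44343}{212}} - 35543 = \frac{3 \sqrt{261131}}{106} - 35543 = -35543 + \frac{3 \sqrt{261131}}{106}$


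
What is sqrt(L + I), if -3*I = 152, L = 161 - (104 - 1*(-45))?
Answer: 2*I*sqrt(87)/3 ≈ 6.2183*I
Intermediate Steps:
L = 12 (L = 161 - (104 + 45) = 161 - 1*149 = 161 - 149 = 12)
I = -152/3 (I = -1/3*152 = -152/3 ≈ -50.667)
sqrt(L + I) = sqrt(12 - 152/3) = sqrt(-116/3) = 2*I*sqrt(87)/3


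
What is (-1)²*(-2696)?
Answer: -2696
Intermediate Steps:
(-1)²*(-2696) = 1*(-2696) = -2696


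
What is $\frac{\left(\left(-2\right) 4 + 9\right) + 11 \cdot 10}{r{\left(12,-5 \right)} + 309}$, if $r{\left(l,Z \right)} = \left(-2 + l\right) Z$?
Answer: $\frac{3}{7} \approx 0.42857$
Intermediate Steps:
$r{\left(l,Z \right)} = Z \left(-2 + l\right)$
$\frac{\left(\left(-2\right) 4 + 9\right) + 11 \cdot 10}{r{\left(12,-5 \right)} + 309} = \frac{\left(\left(-2\right) 4 + 9\right) + 11 \cdot 10}{- 5 \left(-2 + 12\right) + 309} = \frac{\left(-8 + 9\right) + 110}{\left(-5\right) 10 + 309} = \frac{1 + 110}{-50 + 309} = \frac{111}{259} = 111 \cdot \frac{1}{259} = \frac{3}{7}$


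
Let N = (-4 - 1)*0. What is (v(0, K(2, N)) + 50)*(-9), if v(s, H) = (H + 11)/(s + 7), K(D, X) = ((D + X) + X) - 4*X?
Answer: -3267/7 ≈ -466.71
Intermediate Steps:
N = 0 (N = -5*0 = 0)
K(D, X) = D - 2*X (K(D, X) = (D + 2*X) - 4*X = D - 2*X)
v(s, H) = (11 + H)/(7 + s)
(v(0, K(2, N)) + 50)*(-9) = ((11 + (2 - 2*0))/(7 + 0) + 50)*(-9) = ((11 + (2 + 0))/7 + 50)*(-9) = ((11 + 2)/7 + 50)*(-9) = ((1/7)*13 + 50)*(-9) = (13/7 + 50)*(-9) = (363/7)*(-9) = -3267/7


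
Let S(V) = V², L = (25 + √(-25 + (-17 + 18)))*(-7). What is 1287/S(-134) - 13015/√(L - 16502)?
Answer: 1287/17956 - 13015/√(-16677 - 14*I*√6) ≈ -0.031944 - 100.78*I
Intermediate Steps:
L = -175 - 14*I*√6 (L = (25 + √(-25 + 1))*(-7) = (25 + √(-24))*(-7) = (25 + 2*I*√6)*(-7) = -175 - 14*I*√6 ≈ -175.0 - 34.293*I)
1287/S(-134) - 13015/√(L - 16502) = 1287/((-134)²) - 13015/√((-175 - 14*I*√6) - 16502) = 1287/17956 - 13015/√(-16677 - 14*I*√6)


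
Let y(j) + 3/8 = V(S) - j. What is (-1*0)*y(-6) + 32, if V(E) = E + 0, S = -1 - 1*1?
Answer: 32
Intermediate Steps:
S = -2 (S = -1 - 1 = -2)
V(E) = E
y(j) = -19/8 - j (y(j) = -3/8 + (-2 - j) = -19/8 - j)
(-1*0)*y(-6) + 32 = (-1*0)*(-19/8 - 1*(-6)) + 32 = 0*(-19/8 + 6) + 32 = 0*(29/8) + 32 = 0 + 32 = 32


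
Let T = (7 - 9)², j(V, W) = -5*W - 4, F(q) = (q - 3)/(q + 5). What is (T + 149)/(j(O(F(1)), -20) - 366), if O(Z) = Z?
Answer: -17/30 ≈ -0.56667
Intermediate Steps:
F(q) = (-3 + q)/(5 + q)
j(V, W) = -4 - 5*W
T = 4 (T = (-2)² = 4)
(T + 149)/(j(O(F(1)), -20) - 366) = (4 + 149)/((-4 - 5*(-20)) - 366) = 153/((-4 + 100) - 366) = 153/(96 - 366) = 153/(-270) = 153*(-1/270) = -17/30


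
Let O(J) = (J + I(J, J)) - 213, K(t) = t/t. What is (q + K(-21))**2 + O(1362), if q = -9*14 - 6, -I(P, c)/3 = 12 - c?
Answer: 22360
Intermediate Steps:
I(P, c) = -36 + 3*c (I(P, c) = -3*(12 - c) = -36 + 3*c)
q = -132 (q = -126 - 6 = -132)
K(t) = 1
O(J) = -249 + 4*J (O(J) = (J + (-36 + 3*J)) - 213 = (-36 + 4*J) - 213 = -249 + 4*J)
(q + K(-21))**2 + O(1362) = (-132 + 1)**2 + (-249 + 4*1362) = (-131)**2 + (-249 + 5448) = 17161 + 5199 = 22360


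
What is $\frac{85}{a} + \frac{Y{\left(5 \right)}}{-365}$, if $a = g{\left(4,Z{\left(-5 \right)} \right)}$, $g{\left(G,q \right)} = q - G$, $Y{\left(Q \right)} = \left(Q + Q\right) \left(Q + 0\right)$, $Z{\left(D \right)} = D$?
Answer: $- \frac{6295}{657} \approx -9.5814$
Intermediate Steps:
$Y{\left(Q \right)} = 2 Q^{2}$ ($Y{\left(Q \right)} = 2 Q Q = 2 Q^{2}$)
$a = -9$ ($a = -5 - 4 = -9$)
$\frac{85}{a} + \frac{Y{\left(5 \right)}}{-365} = \frac{85}{-9} + \frac{2 \cdot 5^{2}}{-365} = 85 \left(- \frac{1}{9}\right) + 2 \cdot 25 \left(- \frac{1}{365}\right) = - \frac{85}{9} + 50 \left(- \frac{1}{365}\right) = - \frac{85}{9} - \frac{10}{73} = - \frac{6295}{657}$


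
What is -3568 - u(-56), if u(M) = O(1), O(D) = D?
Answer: -3569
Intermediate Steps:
u(M) = 1
-3568 - u(-56) = -3568 - 1*1 = -3568 - 1 = -3569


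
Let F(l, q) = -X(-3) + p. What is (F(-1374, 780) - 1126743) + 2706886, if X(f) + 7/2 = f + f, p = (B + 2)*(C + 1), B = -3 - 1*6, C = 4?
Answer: 3160235/2 ≈ 1.5801e+6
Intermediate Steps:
B = -9 (B = -3 - 6 = -9)
p = -35 (p = (-9 + 2)*(4 + 1) = -7*5 = -35)
X(f) = -7/2 + 2*f (X(f) = -7/2 + (f + f) = -7/2 + 2*f)
F(l, q) = -51/2 (F(l, q) = -(-7/2 + 2*(-3)) - 35 = -(-7/2 - 6) - 35 = -1*(-19/2) - 35 = 19/2 - 35 = -51/2)
(F(-1374, 780) - 1126743) + 2706886 = (-51/2 - 1126743) + 2706886 = -2253537/2 + 2706886 = 3160235/2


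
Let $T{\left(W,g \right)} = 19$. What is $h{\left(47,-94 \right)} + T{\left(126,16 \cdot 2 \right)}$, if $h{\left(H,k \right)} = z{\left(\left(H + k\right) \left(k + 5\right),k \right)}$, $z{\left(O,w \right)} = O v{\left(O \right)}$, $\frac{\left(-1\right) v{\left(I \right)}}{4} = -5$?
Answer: $83679$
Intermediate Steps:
$v{\left(I \right)} = 20$ ($v{\left(I \right)} = \left(-4\right) \left(-5\right) = 20$)
$z{\left(O,w \right)} = 20 O$ ($z{\left(O,w \right)} = O 20 = 20 O$)
$h{\left(H,k \right)} = 20 \left(5 + k\right) \left(H + k\right)$ ($h{\left(H,k \right)} = 20 \left(H + k\right) \left(k + 5\right) = 20 \left(H + k\right) \left(5 + k\right) = 20 \left(5 + k\right) \left(H + k\right)$)
$h{\left(47,-94 \right)} + T{\left(126,16 \cdot 2 \right)} = \left(20 \left(-94\right)^{2} + 100 \cdot 47 + 100 \left(-94\right) + 20 \cdot 47 \left(-94\right)\right) + 19 = \left(20 \cdot 8836 + 4700 - 9400 - 88360\right) + 19 = \left(176720 + 4700 - 9400 - 88360\right) + 19 = 83660 + 19 = 83679$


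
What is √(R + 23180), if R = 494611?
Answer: √517791 ≈ 719.58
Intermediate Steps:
√(R + 23180) = √(494611 + 23180) = √517791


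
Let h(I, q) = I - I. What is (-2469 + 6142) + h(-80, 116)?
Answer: 3673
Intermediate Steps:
h(I, q) = 0
(-2469 + 6142) + h(-80, 116) = (-2469 + 6142) + 0 = 3673 + 0 = 3673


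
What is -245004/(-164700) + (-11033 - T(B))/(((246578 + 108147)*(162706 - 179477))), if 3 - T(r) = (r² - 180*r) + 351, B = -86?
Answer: 4858498557964/3266052043275 ≈ 1.4876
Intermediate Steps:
T(r) = -348 - r² + 180*r (T(r) = 3 - ((r² - 180*r) + 351) = 3 - (351 + r² - 180*r) = 3 + (-351 - r² + 180*r) = -348 - r² + 180*r)
-245004/(-164700) + (-11033 - T(B))/(((246578 + 108147)*(162706 - 179477))) = -245004/(-164700) + (-11033 - (-348 - 1*(-86)² + 180*(-86)))/(((246578 + 108147)*(162706 - 179477))) = -245004*(-1/164700) + (-11033 - (-348 - 1*7396 - 15480))/((354725*(-16771))) = 20417/13725 + (-11033 - (-348 - 7396 - 15480))/(-5949092975) = 20417/13725 + (-11033 - 1*(-23224))*(-1/5949092975) = 20417/13725 + (-11033 + 23224)*(-1/5949092975) = 20417/13725 + 12191*(-1/5949092975) = 20417/13725 - 12191/5949092975 = 4858498557964/3266052043275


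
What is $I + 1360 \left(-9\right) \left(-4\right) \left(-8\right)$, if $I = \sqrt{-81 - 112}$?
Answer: $-391680 + i \sqrt{193} \approx -3.9168 \cdot 10^{5} + 13.892 i$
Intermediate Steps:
$I = i \sqrt{193}$ ($I = \sqrt{-193} = i \sqrt{193} \approx 13.892 i$)
$I + 1360 \left(-9\right) \left(-4\right) \left(-8\right) = i \sqrt{193} + 1360 \left(-9\right) \left(-4\right) \left(-8\right) = i \sqrt{193} + 1360 \cdot 36 \left(-8\right) = i \sqrt{193} + 1360 \left(-288\right) = i \sqrt{193} - 391680 = -391680 + i \sqrt{193}$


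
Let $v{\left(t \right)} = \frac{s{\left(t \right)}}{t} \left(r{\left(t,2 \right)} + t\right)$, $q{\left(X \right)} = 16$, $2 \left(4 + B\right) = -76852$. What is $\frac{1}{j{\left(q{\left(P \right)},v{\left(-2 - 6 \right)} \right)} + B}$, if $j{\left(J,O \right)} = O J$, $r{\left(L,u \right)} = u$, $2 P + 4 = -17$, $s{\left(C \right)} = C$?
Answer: $- \frac{1}{38526} \approx -2.5956 \cdot 10^{-5}$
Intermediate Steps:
$B = -38430$ ($B = -4 + \frac{1}{2} \left(-76852\right) = -4 - 38426 = -38430$)
$P = - \frac{21}{2}$ ($P = -2 + \frac{1}{2} \left(-17\right) = -2 - \frac{17}{2} = - \frac{21}{2} \approx -10.5$)
$v{\left(t \right)} = 2 + t$ ($v{\left(t \right)} = \frac{t}{t} \left(2 + t\right) = 1 \left(2 + t\right) = 2 + t$)
$j{\left(J,O \right)} = J O$
$\frac{1}{j{\left(q{\left(P \right)},v{\left(-2 - 6 \right)} \right)} + B} = \frac{1}{16 \left(2 - 8\right) - 38430} = \frac{1}{16 \left(-6\right) - 38430} = \frac{1}{-96 - 38430} = \frac{1}{-38526} = - \frac{1}{38526}$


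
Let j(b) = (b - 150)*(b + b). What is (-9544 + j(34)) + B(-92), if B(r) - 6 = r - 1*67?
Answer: -17585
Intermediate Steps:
B(r) = -61 + r (B(r) = 6 + (r - 1*67) = 6 + (r - 67) = 6 + (-67 + r) = -61 + r)
j(b) = 2*b*(-150 + b) (j(b) = (-150 + b)*(2*b) = 2*b*(-150 + b))
(-9544 + j(34)) + B(-92) = (-9544 + 2*34*(-150 + 34)) + (-61 - 92) = (-9544 + 2*34*(-116)) - 153 = (-9544 - 7888) - 153 = -17432 - 153 = -17585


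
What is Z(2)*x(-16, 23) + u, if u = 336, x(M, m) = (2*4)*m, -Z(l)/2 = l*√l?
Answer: 336 - 736*√2 ≈ -704.86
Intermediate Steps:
Z(l) = -2*l^(3/2) (Z(l) = -2*l*√l = -2*l^(3/2))
x(M, m) = 8*m
Z(2)*x(-16, 23) + u = (-4*√2)*(8*23) + 336 = -4*√2*184 + 336 = -736*√2 + 336 = 336 - 736*√2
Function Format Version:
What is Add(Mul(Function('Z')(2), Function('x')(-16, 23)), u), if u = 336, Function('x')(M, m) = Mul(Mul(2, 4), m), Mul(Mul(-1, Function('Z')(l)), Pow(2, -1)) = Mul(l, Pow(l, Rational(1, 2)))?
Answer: Add(336, Mul(-736, Pow(2, Rational(1, 2)))) ≈ -704.86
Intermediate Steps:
Function('Z')(l) = Mul(-2, Pow(l, Rational(3, 2))) (Function('Z')(l) = Mul(-2, Mul(l, Pow(l, Rational(1, 2)))) = Mul(-2, Pow(l, Rational(3, 2))))
Function('x')(M, m) = Mul(8, m)
Add(Mul(Function('Z')(2), Function('x')(-16, 23)), u) = Add(Mul(Mul(-2, Pow(2, Rational(3, 2))), Mul(8, 23)), 336) = Add(Mul(Mul(-2, Mul(2, Pow(2, Rational(1, 2)))), 184), 336) = Add(Mul(Mul(-4, Pow(2, Rational(1, 2))), 184), 336) = Add(Mul(-736, Pow(2, Rational(1, 2))), 336) = Add(336, Mul(-736, Pow(2, Rational(1, 2))))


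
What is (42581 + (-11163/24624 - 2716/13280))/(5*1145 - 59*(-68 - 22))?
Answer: 145042271051/37588741200 ≈ 3.8587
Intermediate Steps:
(42581 + (-11163/24624 - 2716/13280))/(5*1145 - 59*(-68 - 22)) = (42581 + (-11163*1/24624 - 2716*1/13280))/(5725 - 59*(-90)) = (42581 + (-3721/8208 - 679/3320))/(5725 + 5310) = (42581 - 2240869/3406320)/11035 = (145042271051/3406320)*(1/11035) = 145042271051/37588741200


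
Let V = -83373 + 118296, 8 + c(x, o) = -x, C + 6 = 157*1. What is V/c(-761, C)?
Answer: 11641/251 ≈ 46.378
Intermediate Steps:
C = 151 (C = -6 + 157*1 = -6 + 157 = 151)
c(x, o) = -8 - x
V = 34923
V/c(-761, C) = 34923/(-8 - 1*(-761)) = 34923/(-8 + 761) = 34923/753 = 34923*(1/753) = 11641/251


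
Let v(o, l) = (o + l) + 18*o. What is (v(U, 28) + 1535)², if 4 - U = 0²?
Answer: 2686321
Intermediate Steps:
U = 4 (U = 4 - 1*0² = 4 - 1*0 = 4 + 0 = 4)
v(o, l) = l + 19*o (v(o, l) = (l + o) + 18*o = l + 19*o)
(v(U, 28) + 1535)² = ((28 + 19*4) + 1535)² = ((28 + 76) + 1535)² = (104 + 1535)² = 1639² = 2686321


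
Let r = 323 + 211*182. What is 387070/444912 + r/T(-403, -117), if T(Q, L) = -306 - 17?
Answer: -8552096795/71853288 ≈ -119.02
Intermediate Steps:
r = 38725 (r = 323 + 38402 = 38725)
T(Q, L) = -323
387070/444912 + r/T(-403, -117) = 387070/444912 + 38725/(-323) = 387070*(1/444912) + 38725*(-1/323) = 193535/222456 - 38725/323 = -8552096795/71853288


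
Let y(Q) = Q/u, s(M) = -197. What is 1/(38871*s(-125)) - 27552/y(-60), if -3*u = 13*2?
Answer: -152375771189/38287935 ≈ -3979.7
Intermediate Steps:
u = -26/3 (u = -13*2/3 = -⅓*26 = -26/3 ≈ -8.6667)
y(Q) = -3*Q/26 (y(Q) = Q/(-26/3) = Q*(-3/26) = -3*Q/26)
1/(38871*s(-125)) - 27552/y(-60) = 1/(38871*(-197)) - 27552/((-3/26*(-60))) = (1/38871)*(-1/197) - 27552/90/13 = -1/7657587 - 27552*13/90 = -1/7657587 - 59696/15 = -152375771189/38287935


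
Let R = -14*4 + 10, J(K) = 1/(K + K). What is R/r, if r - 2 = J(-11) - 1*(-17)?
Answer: -1012/417 ≈ -2.4269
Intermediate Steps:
J(K) = 1/(2*K)
R = -46 (R = -56 + 10 = -46)
r = 417/22 (r = 2 + ((½)/(-11) - 1*(-17)) = 2 + ((½)*(-1/11) + 17) = 2 + (-1/22 + 17) = 2 + 373/22 = 417/22 ≈ 18.955)
R/r = -46/417/22 = -46*22/417 = -1012/417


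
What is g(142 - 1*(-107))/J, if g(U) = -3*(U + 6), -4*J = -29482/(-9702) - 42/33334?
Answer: 8835926715/8770942 ≈ 1007.4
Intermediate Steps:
J = -8770942/11550231 (J = -(-29482/(-9702) - 42/33334)/4 = -(-29482*(-1/9702) - 42*1/33334)/4 = -(14741/4851 - 3/2381)/4 = -1/4*35083768/11550231 = -8770942/11550231 ≈ -0.75937)
g(U) = -18 - 3*U (g(U) = -3*(6 + U) = -18 - 3*U)
g(142 - 1*(-107))/J = (-18 - 3*(142 - 1*(-107)))/(-8770942/11550231) = (-18 - 3*(142 + 107))*(-11550231/8770942) = (-18 - 3*249)*(-11550231/8770942) = (-18 - 747)*(-11550231/8770942) = -765*(-11550231/8770942) = 8835926715/8770942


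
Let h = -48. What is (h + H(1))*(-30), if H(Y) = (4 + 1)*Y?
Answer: 1290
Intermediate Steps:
H(Y) = 5*Y
(h + H(1))*(-30) = (-48 + 5*1)*(-30) = (-48 + 5)*(-30) = -43*(-30) = 1290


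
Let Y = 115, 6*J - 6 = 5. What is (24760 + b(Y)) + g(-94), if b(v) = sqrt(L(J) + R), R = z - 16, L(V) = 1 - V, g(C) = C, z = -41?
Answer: 24666 + I*sqrt(2082)/6 ≈ 24666.0 + 7.6048*I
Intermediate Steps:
J = 11/6 (J = 1 + (1/6)*5 = 1 + 5/6 = 11/6 ≈ 1.8333)
R = -57 (R = -41 - 16 = -57)
b(v) = I*sqrt(2082)/6 (b(v) = sqrt((1 - 1*11/6) - 57) = sqrt((1 - 11/6) - 57) = sqrt(-5/6 - 57) = sqrt(-347/6) = I*sqrt(2082)/6)
(24760 + b(Y)) + g(-94) = (24760 + I*sqrt(2082)/6) - 94 = 24666 + I*sqrt(2082)/6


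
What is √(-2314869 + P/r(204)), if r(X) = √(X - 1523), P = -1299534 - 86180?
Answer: √(-4027318806309 + 1827756766*I*√1319)/1319 ≈ 12.538 + 1521.5*I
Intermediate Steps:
P = -1385714
r(X) = √(-1523 + X)
√(-2314869 + P/r(204)) = √(-2314869 - 1385714/√(-1523 + 204)) = √(-2314869 - 1385714*(-I*√1319/1319)) = √(-2314869 - (-1385714)*I*√1319/1319) = √(-2314869 + 1385714*I*√1319/1319)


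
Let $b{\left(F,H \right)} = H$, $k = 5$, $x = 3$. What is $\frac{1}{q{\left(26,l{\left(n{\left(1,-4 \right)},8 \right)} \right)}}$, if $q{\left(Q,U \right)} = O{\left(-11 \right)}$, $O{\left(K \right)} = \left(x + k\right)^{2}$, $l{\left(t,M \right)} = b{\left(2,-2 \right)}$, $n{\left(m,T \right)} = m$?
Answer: $\frac{1}{64} \approx 0.015625$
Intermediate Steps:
$l{\left(t,M \right)} = -2$
$O{\left(K \right)} = 64$ ($O{\left(K \right)} = \left(3 + 5\right)^{2} = 8^{2} = 64$)
$q{\left(Q,U \right)} = 64$
$\frac{1}{q{\left(26,l{\left(n{\left(1,-4 \right)},8 \right)} \right)}} = \frac{1}{64}$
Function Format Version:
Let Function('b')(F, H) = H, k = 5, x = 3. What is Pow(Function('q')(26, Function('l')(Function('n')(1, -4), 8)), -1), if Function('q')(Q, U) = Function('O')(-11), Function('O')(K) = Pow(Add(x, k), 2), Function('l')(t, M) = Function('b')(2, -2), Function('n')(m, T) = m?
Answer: Rational(1, 64) ≈ 0.015625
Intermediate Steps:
Function('l')(t, M) = -2
Function('O')(K) = 64 (Function('O')(K) = Pow(Add(3, 5), 2) = Pow(8, 2) = 64)
Function('q')(Q, U) = 64
Pow(Function('q')(26, Function('l')(Function('n')(1, -4), 8)), -1) = Pow(64, -1) = Rational(1, 64)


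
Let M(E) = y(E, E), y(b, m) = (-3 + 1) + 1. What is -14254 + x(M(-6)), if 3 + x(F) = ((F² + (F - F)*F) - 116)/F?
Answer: -14142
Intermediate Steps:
y(b, m) = -1 (y(b, m) = -2 + 1 = -1)
M(E) = -1
x(F) = -3 + (-116 + F²)/F (x(F) = -3 + ((F² + (F - F)*F) - 116)/F = -3 + ((F² + 0*F) - 116)/F = -3 + ((F² + 0) - 116)/F = -3 + (F² - 116)/F = -3 + (-116 + F²)/F)
-14254 + x(M(-6)) = -14254 + (-3 - 1 - 116/(-1)) = -14254 + (-3 - 1 - 116*(-1)) = -14254 + (-3 - 1 + 116) = -14254 + 112 = -14142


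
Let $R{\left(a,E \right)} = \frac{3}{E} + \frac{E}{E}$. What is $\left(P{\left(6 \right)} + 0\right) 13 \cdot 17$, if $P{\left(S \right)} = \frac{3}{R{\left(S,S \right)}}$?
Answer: $442$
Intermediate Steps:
$R{\left(a,E \right)} = 1 + \frac{3}{E}$ ($R{\left(a,E \right)} = \frac{3}{E} + 1 = 1 + \frac{3}{E}$)
$P{\left(S \right)} = \frac{3 S}{3 + S}$ ($P{\left(S \right)} = \frac{3}{\frac{1}{S} \left(3 + S\right)} = 3 \frac{S}{3 + S} = \frac{3 S}{3 + S}$)
$\left(P{\left(6 \right)} + 0\right) 13 \cdot 17 = \left(3 \cdot 6 \frac{1}{3 + 6} + 0\right) 13 \cdot 17 = \left(3 \cdot 6 \cdot \frac{1}{9} + 0\right) 13 \cdot 17 = \left(2 + 0\right) 13 \cdot 17 = 2 \cdot 13 \cdot 17 = 26 \cdot 17 = 442$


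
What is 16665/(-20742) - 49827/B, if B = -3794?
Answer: 80857052/6557929 ≈ 12.330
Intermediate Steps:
16665/(-20742) - 49827/B = 16665/(-20742) - 49827/(-3794) = 16665*(-1/20742) - 49827*(-1/3794) = -5555/6914 + 49827/3794 = 80857052/6557929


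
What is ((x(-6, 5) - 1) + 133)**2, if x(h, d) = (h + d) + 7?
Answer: 19044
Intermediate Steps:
x(h, d) = 7 + d + h (x(h, d) = (d + h) + 7 = 7 + d + h)
((x(-6, 5) - 1) + 133)**2 = (((7 + 5 - 6) - 1) + 133)**2 = ((6 - 1) + 133)**2 = (5 + 133)**2 = 138**2 = 19044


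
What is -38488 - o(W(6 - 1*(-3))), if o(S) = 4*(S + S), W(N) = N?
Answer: -38560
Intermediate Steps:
o(S) = 8*S (o(S) = 4*(2*S) = 8*S)
-38488 - o(W(6 - 1*(-3))) = -38488 - 8*(6 - 1*(-3)) = -38488 - 8*(6 + 3) = -38488 - 8*9 = -38488 - 1*72 = -38488 - 72 = -38560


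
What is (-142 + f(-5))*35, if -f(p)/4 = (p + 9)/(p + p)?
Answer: -4914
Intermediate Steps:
f(p) = -2*(9 + p)/p (f(p) = -4*(p + 9)/(p + p) = -4*(9 + p)/(2*p) = -4*(9 + p)*1/(2*p) = -2*(9 + p)/p)
(-142 + f(-5))*35 = (-142 + (-2 - 18/(-5)))*35 = (-142 + (-2 - 18*(-1/5)))*35 = (-142 + (-2 + 18/5))*35 = (-142 + 8/5)*35 = -702/5*35 = -4914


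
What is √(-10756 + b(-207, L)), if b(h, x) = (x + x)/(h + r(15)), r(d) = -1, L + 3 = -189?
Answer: 2*I*√454363/13 ≈ 103.7*I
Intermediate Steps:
L = -192 (L = -3 - 189 = -192)
b(h, x) = 2*x/(-1 + h) (b(h, x) = (x + x)/(h - 1) = (2*x)/(-1 + h) = 2*x/(-1 + h))
√(-10756 + b(-207, L)) = √(-10756 + 2*(-192)/(-1 - 207)) = √(-10756 + 2*(-192)/(-208)) = √(-10756 + 2*(-192)*(-1/208)) = √(-10756 + 24/13) = √(-139804/13) = 2*I*√454363/13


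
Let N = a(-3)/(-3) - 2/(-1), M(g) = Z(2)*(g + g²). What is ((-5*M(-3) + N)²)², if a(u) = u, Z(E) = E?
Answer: 10556001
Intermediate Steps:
M(g) = 2*g + 2*g² (M(g) = 2*(g + g²) = 2*g + 2*g²)
N = 3 (N = -3/(-3) - 2/(-1) = -3*(-⅓) - 2*(-1) = 1 + 2 = 3)
((-5*M(-3) + N)²)² = ((-10*(-3)*(1 - 3) + 3)²)² = ((-10*(-3)*(-2) + 3)²)² = ((-5*12 + 3)²)² = ((-60 + 3)²)² = ((-57)²)² = 3249² = 10556001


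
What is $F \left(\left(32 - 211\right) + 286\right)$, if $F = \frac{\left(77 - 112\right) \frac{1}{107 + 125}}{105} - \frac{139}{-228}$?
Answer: $\frac{286867}{4408} \approx 65.079$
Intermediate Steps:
$F = \frac{2681}{4408}$ ($F = - \frac{35}{232} \cdot \frac{1}{105} - - \frac{139}{228} = \left(-35\right) \frac{1}{232} \cdot \frac{1}{105} + \frac{139}{228} = \left(- \frac{35}{232}\right) \frac{1}{105} + \frac{139}{228} = - \frac{1}{696} + \frac{139}{228} = \frac{2681}{4408} \approx 0.60821$)
$F \left(\left(32 - 211\right) + 286\right) = \frac{2681 \left(\left(32 - 211\right) + 286\right)}{4408} = \frac{2681 \left(-179 + 286\right)}{4408} = \frac{2681}{4408} \cdot 107 = \frac{286867}{4408}$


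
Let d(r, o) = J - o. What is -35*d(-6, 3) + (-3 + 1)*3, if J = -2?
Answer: 169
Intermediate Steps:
d(r, o) = -2 - o
-35*d(-6, 3) + (-3 + 1)*3 = -35*(-2 - 1*3) + (-3 + 1)*3 = -35*(-2 - 3) - 2*3 = -35*(-5) - 6 = 175 - 6 = 169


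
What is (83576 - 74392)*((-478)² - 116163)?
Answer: 1031556064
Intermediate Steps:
(83576 - 74392)*((-478)² - 116163) = 9184*(228484 - 116163) = 9184*112321 = 1031556064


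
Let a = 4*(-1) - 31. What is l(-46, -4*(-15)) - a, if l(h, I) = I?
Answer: 95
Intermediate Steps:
a = -35 (a = -4 - 31 = -35)
l(-46, -4*(-15)) - a = -4*(-15) - 1*(-35) = 60 + 35 = 95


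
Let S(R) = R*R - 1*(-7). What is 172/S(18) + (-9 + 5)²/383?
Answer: 71172/126773 ≈ 0.56141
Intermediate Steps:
S(R) = 7 + R² (S(R) = R² + 7 = 7 + R²)
172/S(18) + (-9 + 5)²/383 = 172/(7 + 18²) + (-9 + 5)²/383 = 172/(7 + 324) + (-4)²*(1/383) = 172/331 + 16*(1/383) = 172*(1/331) + 16/383 = 172/331 + 16/383 = 71172/126773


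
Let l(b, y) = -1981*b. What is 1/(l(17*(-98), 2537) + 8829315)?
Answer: 1/12129661 ≈ 8.2443e-8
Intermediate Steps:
1/(l(17*(-98), 2537) + 8829315) = 1/(-33677*(-98) + 8829315) = 1/(-1981*(-1666) + 8829315) = 1/(3300346 + 8829315) = 1/12129661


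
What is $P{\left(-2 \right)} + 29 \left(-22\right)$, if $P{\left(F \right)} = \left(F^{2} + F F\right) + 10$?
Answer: $-620$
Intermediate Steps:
$P{\left(F \right)} = 10 + 2 F^{2}$ ($P{\left(F \right)} = \left(F^{2} + F^{2}\right) + 10 = 2 F^{2} + 10 = 10 + 2 F^{2}$)
$P{\left(-2 \right)} + 29 \left(-22\right) = \left(10 + 2 \left(-2\right)^{2}\right) + 29 \left(-22\right) = \left(10 + 2 \cdot 4\right) - 638 = \left(10 + 8\right) - 638 = 18 - 638 = -620$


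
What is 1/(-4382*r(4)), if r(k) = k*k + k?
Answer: -1/87640 ≈ -1.1410e-5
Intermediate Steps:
r(k) = k + k² (r(k) = k² + k = k + k²)
1/(-4382*r(4)) = 1/(-17528*(1 + 4)) = 1/(-17528*5) = 1/(-4382*20) = 1/(-87640) = -1/87640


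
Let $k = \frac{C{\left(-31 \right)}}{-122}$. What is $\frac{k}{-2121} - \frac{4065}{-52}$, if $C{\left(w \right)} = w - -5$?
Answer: $\frac{525933089}{6727812} \approx 78.173$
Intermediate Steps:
$C{\left(w \right)} = 5 + w$ ($C{\left(w \right)} = w + 5 = 5 + w$)
$k = \frac{13}{61}$ ($k = \frac{5 - 31}{-122} = \left(-26\right) \left(- \frac{1}{122}\right) = \frac{13}{61} \approx 0.21311$)
$\frac{k}{-2121} - \frac{4065}{-52} = \frac{13}{61 \left(-2121\right)} - \frac{4065}{-52} = \frac{13}{61} \left(- \frac{1}{2121}\right) - - \frac{4065}{52} = - \frac{13}{129381} + \frac{4065}{52} = \frac{525933089}{6727812}$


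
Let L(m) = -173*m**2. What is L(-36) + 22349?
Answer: -201859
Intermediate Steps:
L(-36) + 22349 = -173*(-36)**2 + 22349 = -173*1296 + 22349 = -224208 + 22349 = -201859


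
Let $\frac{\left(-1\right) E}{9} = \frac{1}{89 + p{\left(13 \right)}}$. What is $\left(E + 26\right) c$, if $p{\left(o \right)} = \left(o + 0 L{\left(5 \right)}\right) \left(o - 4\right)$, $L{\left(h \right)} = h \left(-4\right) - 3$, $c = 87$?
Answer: $\frac{465189}{206} \approx 2258.2$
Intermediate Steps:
$L{\left(h \right)} = -3 - 4 h$ ($L{\left(h \right)} = - 4 h - 3 = -3 - 4 h$)
$p{\left(o \right)} = o \left(-4 + o\right)$ ($p{\left(o \right)} = \left(o + 0 \left(-3 - 20\right)\right) \left(o - 4\right) = \left(o + 0 \left(-3 - 20\right)\right) \left(-4 + o\right) = \left(o + 0 \left(-23\right)\right) \left(-4 + o\right) = \left(o + 0\right) \left(-4 + o\right) = o \left(-4 + o\right)$)
$E = - \frac{9}{206}$ ($E = - \frac{9}{89 + 13 \left(-4 + 13\right)} = - \frac{9}{89 + 13 \cdot 9} = - \frac{9}{89 + 117} = - \frac{9}{206} \approx -0.043689$)
$\left(E + 26\right) c = \left(- \frac{9}{206} + 26\right) 87 = \frac{5347}{206} \cdot 87 = \frac{465189}{206}$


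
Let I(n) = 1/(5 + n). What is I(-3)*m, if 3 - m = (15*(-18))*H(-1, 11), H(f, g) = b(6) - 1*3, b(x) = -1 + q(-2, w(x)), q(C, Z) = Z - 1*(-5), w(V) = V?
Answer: 1893/2 ≈ 946.50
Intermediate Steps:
q(C, Z) = 5 + Z (q(C, Z) = Z + 5 = 5 + Z)
b(x) = 4 + x (b(x) = -1 + (5 + x) = 4 + x)
H(f, g) = 7 (H(f, g) = (4 + 6) - 1*3 = 10 - 3 = 7)
m = 1893 (m = 3 - 15*(-18)*7 = 3 - (-270)*7 = 3 - 1*(-1890) = 3 + 1890 = 1893)
I(-3)*m = 1893/(5 - 3) = 1893/2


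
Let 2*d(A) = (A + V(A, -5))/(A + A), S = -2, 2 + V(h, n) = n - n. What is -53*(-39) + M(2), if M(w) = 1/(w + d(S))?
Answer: 10337/5 ≈ 2067.4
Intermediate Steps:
V(h, n) = -2 (V(h, n) = -2 + (n - n) = -2 + 0 = -2)
d(A) = (-2 + A)/(4*A) (d(A) = ((A - 2)/(A + A))/2 = ((-2 + A)/((2*A)))/2 = ((-2 + A)*(1/(2*A)))/2 = ((-2 + A)/(2*A))/2 = (-2 + A)/(4*A))
M(w) = 1/(½ + w) (M(w) = 1/(w + (¼)*(-2 - 2)/(-2)) = 1/(w + (¼)*(-½)*(-4)) = 1/(w + ½) = 1/(½ + w))
-53*(-39) + M(2) = -53*(-39) + 2/(1 + 2*2) = 2067 + 2/(1 + 4) = 2067 + 2/5 = 2067 + 2*(⅕) = 2067 + ⅖ = 10337/5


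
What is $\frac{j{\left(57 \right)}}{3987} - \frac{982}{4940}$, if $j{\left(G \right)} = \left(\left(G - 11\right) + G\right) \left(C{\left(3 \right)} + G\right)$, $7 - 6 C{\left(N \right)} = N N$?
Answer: $\frac{37376849}{29543670} \approx 1.2651$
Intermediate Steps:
$C{\left(N \right)} = \frac{7}{6} - \frac{N^{2}}{6}$ ($C{\left(N \right)} = \frac{7}{6} - \frac{N N}{6} = \frac{7}{6} - \frac{N^{2}}{6}$)
$j{\left(G \right)} = \left(-11 + 2 G\right) \left(- \frac{1}{3} + G\right)$ ($j{\left(G \right)} = \left(\left(G - 11\right) + G\right) \left(\left(\frac{7}{6} - \frac{3^{2}}{6}\right) + G\right) = \left(\left(G - 11\right) + G\right) \left(\left(\frac{7}{6} - \frac{3}{2}\right) + G\right) = \left(\left(-11 + G\right) + G\right) \left(\left(\frac{7}{6} - \frac{3}{2}\right) + G\right) = \left(-11 + 2 G\right) \left(- \frac{1}{3} + G\right)$)
$\frac{j{\left(57 \right)}}{3987} - \frac{982}{4940} = \frac{\frac{11}{3} + 2 \cdot 57^{2} - 665}{3987} - \frac{982}{4940} = \left(\frac{11}{3} + 2 \cdot 3249 - 665\right) \frac{1}{3987} - \frac{491}{2470} = \left(\frac{11}{3} + 6498 - 665\right) \frac{1}{3987} - \frac{491}{2470} = \frac{17510}{3} \cdot \frac{1}{3987} - \frac{491}{2470} = \frac{17510}{11961} - \frac{491}{2470} = \frac{37376849}{29543670}$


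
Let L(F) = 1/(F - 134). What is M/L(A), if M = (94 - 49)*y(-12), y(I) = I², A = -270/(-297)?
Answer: -9486720/11 ≈ -8.6243e+5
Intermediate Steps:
A = 10/11 (A = -270*(-1/297) = 10/11 ≈ 0.90909)
L(F) = 1/(-134 + F)
M = 6480 (M = (94 - 49)*(-12)² = 45*144 = 6480)
M/L(A) = 6480/(1/(-134 + 10/11)) = 6480/(1/(-1464/11)) = 6480/(-11/1464) = 6480*(-1464/11) = -9486720/11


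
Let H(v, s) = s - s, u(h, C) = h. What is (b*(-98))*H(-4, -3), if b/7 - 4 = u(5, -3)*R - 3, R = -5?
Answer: 0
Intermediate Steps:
b = -168 (b = 28 + 7*(5*(-5) - 3) = 28 + 7*(-25 - 3) = 28 + 7*(-28) = 28 - 196 = -168)
H(v, s) = 0
(b*(-98))*H(-4, -3) = -168*(-98)*0 = 16464*0 = 0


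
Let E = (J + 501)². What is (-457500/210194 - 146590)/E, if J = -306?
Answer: -3081279596/799262685 ≈ -3.8552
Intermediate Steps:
E = 38025 (E = (-306 + 501)² = 195² = 38025)
(-457500/210194 - 146590)/E = (-457500/210194 - 146590)/38025 = (-457500*1/210194 - 146590)*(1/38025) = (-228750/105097 - 146590)*(1/38025) = -15406397980/105097*1/38025 = -3081279596/799262685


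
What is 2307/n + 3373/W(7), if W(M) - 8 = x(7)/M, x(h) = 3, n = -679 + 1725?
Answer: 24833219/61714 ≈ 402.39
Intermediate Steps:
n = 1046
W(M) = 8 + 3/M
2307/n + 3373/W(7) = 2307/1046 + 3373/(8 + 3/7) = 2307/1046 + 3373/(59/7) = 2307/1046 + 3373*(7/59) = 2307/1046 + 23611/59 = 24833219/61714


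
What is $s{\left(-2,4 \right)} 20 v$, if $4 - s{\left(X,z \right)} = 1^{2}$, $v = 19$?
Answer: $1140$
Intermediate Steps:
$s{\left(X,z \right)} = 3$ ($s{\left(X,z \right)} = 4 - 1^{2} = 4 - 1 = 3$)
$s{\left(-2,4 \right)} 20 v = 3 \cdot 20 \cdot 19 = 60 \cdot 19 = 1140$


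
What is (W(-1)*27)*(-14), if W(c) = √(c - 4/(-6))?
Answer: -126*I*√3 ≈ -218.24*I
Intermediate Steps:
W(c) = √(⅔ + c) (W(c) = √(c - 4*(-⅙)) = √(c + ⅔) = √(⅔ + c))
(W(-1)*27)*(-14) = ((√(6 + 9*(-1))/3)*27)*(-14) = ((√(6 - 9)/3)*27)*(-14) = ((√(-3)/3)*27)*(-14) = (((I*√3)/3)*27)*(-14) = ((I*√3/3)*27)*(-14) = (9*I*√3)*(-14) = -126*I*√3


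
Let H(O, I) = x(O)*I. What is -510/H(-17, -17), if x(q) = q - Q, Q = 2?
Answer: -30/19 ≈ -1.5789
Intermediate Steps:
x(q) = -2 + q (x(q) = q - 1*2 = q - 2 = -2 + q)
H(O, I) = I*(-2 + O) (H(O, I) = (-2 + O)*I = I*(-2 + O))
-510/H(-17, -17) = -510*(-1/(17*(-2 - 17))) = -510/((-17*(-19))) = -510/323 = -510*1/323 = -30/19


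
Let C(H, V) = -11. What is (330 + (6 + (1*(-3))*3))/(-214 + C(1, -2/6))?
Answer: -109/75 ≈ -1.4533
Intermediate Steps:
(330 + (6 + (1*(-3))*3))/(-214 + C(1, -2/6)) = (330 + (6 + (1*(-3))*3))/(-214 - 11) = (330 + (6 - 3*3))/(-225) = (330 + (6 - 9))*(-1/225) = (330 - 3)*(-1/225) = 327*(-1/225) = -109/75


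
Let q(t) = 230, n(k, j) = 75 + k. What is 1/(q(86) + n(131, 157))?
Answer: 1/436 ≈ 0.0022936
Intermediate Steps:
1/(q(86) + n(131, 157)) = 1/(230 + (75 + 131)) = 1/(230 + 206) = 1/436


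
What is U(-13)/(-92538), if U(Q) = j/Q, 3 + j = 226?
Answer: 223/1202994 ≈ 0.00018537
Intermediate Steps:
j = 223 (j = -3 + 226 = 223)
U(Q) = 223/Q
U(-13)/(-92538) = (223/(-13))/(-92538) = (223*(-1/13))*(-1/92538) = -223/13*(-1/92538) = 223/1202994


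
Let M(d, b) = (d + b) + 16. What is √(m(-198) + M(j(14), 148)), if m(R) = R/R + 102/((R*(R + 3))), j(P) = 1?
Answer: √763782305/2145 ≈ 12.884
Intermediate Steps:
M(d, b) = 16 + b + d (M(d, b) = (b + d) + 16 = 16 + b + d)
m(R) = 1 + 102/(R*(3 + R)) (m(R) = 1 + 102/((R*(3 + R))) = 1 + 102*(1/(R*(3 + R))) = 1 + 102/(R*(3 + R)))
√(m(-198) + M(j(14), 148)) = √((102 + (-198)² + 3*(-198))/((-198)*(3 - 198)) + (16 + 148 + 1)) = √(-1/198*(102 + 39204 - 594)/(-195) + 165) = √(-1/198*(-1/195)*38712 + 165) = √(6452/6435 + 165) = √(1068227/6435) = √763782305/2145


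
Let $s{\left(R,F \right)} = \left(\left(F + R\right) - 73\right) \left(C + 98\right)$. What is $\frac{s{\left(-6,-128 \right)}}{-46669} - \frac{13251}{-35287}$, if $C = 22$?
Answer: $\frac{213562857}{235258429} \approx 0.90778$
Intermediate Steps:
$s{\left(R,F \right)} = -8760 + 120 F + 120 R$ ($s{\left(R,F \right)} = \left(\left(F + R\right) - 73\right) \left(22 + 98\right) = \left(-73 + F + R\right) 120 = -8760 + 120 F + 120 R$)
$\frac{s{\left(-6,-128 \right)}}{-46669} - \frac{13251}{-35287} = \frac{-8760 + 120 \left(-128\right) + 120 \left(-6\right)}{-46669} - \frac{13251}{-35287} = \left(-8760 - 15360 - 720\right) \left(- \frac{1}{46669}\right) - - \frac{1893}{5041} = \left(-24840\right) \left(- \frac{1}{46669}\right) + \frac{1893}{5041} = \frac{24840}{46669} + \frac{1893}{5041} = \frac{213562857}{235258429}$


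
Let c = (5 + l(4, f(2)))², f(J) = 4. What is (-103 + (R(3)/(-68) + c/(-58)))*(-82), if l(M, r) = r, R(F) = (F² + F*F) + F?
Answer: 8465639/986 ≈ 8585.8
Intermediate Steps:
R(F) = F + 2*F² (R(F) = (F² + F²) + F = 2*F² + F = F + 2*F²)
c = 81 (c = (5 + 4)² = 9² = 81)
(-103 + (R(3)/(-68) + c/(-58)))*(-82) = (-103 + ((3*(1 + 2*3))/(-68) + 81/(-58)))*(-82) = (-103 + ((3*(1 + 6))*(-1/68) + 81*(-1/58)))*(-82) = (-103 + ((3*7)*(-1/68) - 81/58))*(-82) = (-103 + (21*(-1/68) - 81/58))*(-82) = (-103 + (-21/68 - 81/58))*(-82) = (-103 - 3363/1972)*(-82) = -206479/1972*(-82) = 8465639/986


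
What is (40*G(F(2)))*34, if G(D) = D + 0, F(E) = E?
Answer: 2720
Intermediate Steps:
G(D) = D
(40*G(F(2)))*34 = (40*2)*34 = 80*34 = 2720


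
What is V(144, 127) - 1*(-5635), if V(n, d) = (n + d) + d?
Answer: 6033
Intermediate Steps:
V(n, d) = n + 2*d (V(n, d) = (d + n) + d = n + 2*d)
V(144, 127) - 1*(-5635) = (144 + 2*127) - 1*(-5635) = (144 + 254) + 5635 = 398 + 5635 = 6033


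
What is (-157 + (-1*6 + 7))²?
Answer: 24336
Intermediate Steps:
(-157 + (-1*6 + 7))² = (-157 + (-6 + 7))² = (-157 + 1)² = (-156)² = 24336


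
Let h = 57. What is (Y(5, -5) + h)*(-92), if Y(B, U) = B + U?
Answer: -5244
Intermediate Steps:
(Y(5, -5) + h)*(-92) = ((5 - 5) + 57)*(-92) = (0 + 57)*(-92) = 57*(-92) = -5244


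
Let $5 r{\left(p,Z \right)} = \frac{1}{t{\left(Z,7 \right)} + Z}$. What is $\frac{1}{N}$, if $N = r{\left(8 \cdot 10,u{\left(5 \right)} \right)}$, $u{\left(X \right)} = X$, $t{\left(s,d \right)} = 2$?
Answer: $35$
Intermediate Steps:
$r{\left(p,Z \right)} = \frac{1}{5 \left(2 + Z\right)}$
$N = \frac{1}{35}$ ($N = \frac{1}{5 \left(2 + 5\right)} = \frac{1}{5 \cdot 7} = \frac{1}{5} \cdot \frac{1}{7} = \frac{1}{35} \approx 0.028571$)
$\frac{1}{N} = \frac{1}{\frac{1}{35}} = 35$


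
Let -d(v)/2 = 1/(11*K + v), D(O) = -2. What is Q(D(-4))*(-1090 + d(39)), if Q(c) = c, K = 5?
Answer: 102462/47 ≈ 2180.0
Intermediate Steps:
d(v) = -2/(55 + v) (d(v) = -2/(11*5 + v) = -2/(55 + v))
Q(D(-4))*(-1090 + d(39)) = -2*(-1090 - 2/(55 + 39)) = -2*(-1090 - 2/94) = -2*(-1090 - 2*1/94) = -2*(-1090 - 1/47) = -2*(-51231/47) = 102462/47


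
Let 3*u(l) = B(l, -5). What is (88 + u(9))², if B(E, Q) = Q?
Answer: 67081/9 ≈ 7453.4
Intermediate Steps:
u(l) = -5/3 (u(l) = (⅓)*(-5) = -5/3)
(88 + u(9))² = (88 - 5/3)² = (259/3)² = 67081/9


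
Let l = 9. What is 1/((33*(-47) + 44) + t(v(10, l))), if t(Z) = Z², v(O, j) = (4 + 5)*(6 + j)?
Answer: 1/16718 ≈ 5.9816e-5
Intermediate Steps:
v(O, j) = 54 + 9*j (v(O, j) = 9*(6 + j) = 54 + 9*j)
1/((33*(-47) + 44) + t(v(10, l))) = 1/((33*(-47) + 44) + (54 + 9*9)²) = 1/((-1551 + 44) + (54 + 81)²) = 1/(-1507 + 135²) = 1/(-1507 + 18225) = 1/16718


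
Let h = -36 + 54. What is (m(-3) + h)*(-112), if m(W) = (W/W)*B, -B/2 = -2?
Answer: -2464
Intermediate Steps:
B = 4 (B = -2*(-2) = 4)
h = 18
m(W) = 4 (m(W) = (W/W)*4 = 1*4 = 4)
(m(-3) + h)*(-112) = (4 + 18)*(-112) = 22*(-112) = -2464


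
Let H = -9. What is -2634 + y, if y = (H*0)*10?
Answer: -2634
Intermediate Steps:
y = 0 (y = -9*0*10 = 0*10 = 0)
-2634 + y = -2634 + 0 = -2634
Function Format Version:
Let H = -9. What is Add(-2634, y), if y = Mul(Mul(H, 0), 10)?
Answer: -2634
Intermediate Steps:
y = 0 (y = Mul(Mul(-9, 0), 10) = Mul(0, 10) = 0)
Add(-2634, y) = Add(-2634, 0) = -2634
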